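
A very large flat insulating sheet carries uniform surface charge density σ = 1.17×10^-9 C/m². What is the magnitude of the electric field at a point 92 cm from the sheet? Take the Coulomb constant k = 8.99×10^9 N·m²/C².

Choose a cylindrical pillbox piercing the sheet, end faces (area A) parallel to it.
Only the two end caps contribute flux: Φ = 2EA. With Q_enc = σA, Gauss's law gives E = |σ|/(2ε₀).
E = 2πk|σ| = 2π(8.99×10^9)(1.17×10^-9) = 66.1 N/C.

|E| ≈ 66.1 N/C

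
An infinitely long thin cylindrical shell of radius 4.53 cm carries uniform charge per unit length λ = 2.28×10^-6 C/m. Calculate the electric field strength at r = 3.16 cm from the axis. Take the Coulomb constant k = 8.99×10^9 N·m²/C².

Choose a coaxial cylinder of radius r = 3.16 cm (arbitrary length L) as the Gaussian surface (r < 4.53 cm, inside the shell).
No charge is enclosed, so Gauss's law gives E·2πrL = 0 ⇒ E = 0.

E = 0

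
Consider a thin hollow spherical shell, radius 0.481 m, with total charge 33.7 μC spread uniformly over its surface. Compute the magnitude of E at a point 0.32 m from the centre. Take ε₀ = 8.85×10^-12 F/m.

Symmetry ⇒ E = E(r) r̂. Gaussian sphere of radius r = 0.32 m (inside the shell, r < 0.481 m).
All the charge is outside the Gaussian surface: Q_enc = 0, hence E = 0 everywhere inside the shell.

|E| = 0 N/C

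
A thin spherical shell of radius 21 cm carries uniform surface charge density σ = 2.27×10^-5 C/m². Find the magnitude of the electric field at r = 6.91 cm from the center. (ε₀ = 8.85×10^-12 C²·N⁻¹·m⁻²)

Use a concentric Gaussian sphere at r = 6.91 cm (inside the shell, r < 21 cm).
All the charge is outside the Gaussian surface: Q_enc = 0, hence E = 0 everywhere inside the shell.

|E| = 0 V/m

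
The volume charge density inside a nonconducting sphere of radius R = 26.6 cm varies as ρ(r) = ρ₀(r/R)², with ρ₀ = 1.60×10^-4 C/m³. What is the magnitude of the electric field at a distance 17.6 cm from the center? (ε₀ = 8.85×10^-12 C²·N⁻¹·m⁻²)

E ≈ 2.79e5 N/C

Use a concentric Gaussian sphere at r = 17.6 cm (r < R).
Q_enc = ∫₀^r ρ(r')·4πr'² dr' = (4πρ₀/R²) ∫₀^r r'^4 dr' = 4πρ₀ r^5/(5·R²) = 9.598e-7 C.
By Gauss's law, ∮E·dA = E·4πr² = Q_enc/ε₀.
E = |Q_enc|/(4πε₀r²) = (9.598e-7)/(4π·8.85×10^-12·(0.176)²) = 2.79×10^5 N/C.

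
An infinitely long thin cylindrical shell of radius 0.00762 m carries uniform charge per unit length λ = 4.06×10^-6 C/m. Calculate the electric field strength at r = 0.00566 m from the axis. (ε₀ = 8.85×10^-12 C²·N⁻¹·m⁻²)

E = 0

Choose a coaxial cylinder of radius r = 0.00566 m (arbitrary length L) as the Gaussian surface (r < 0.00762 m, inside the shell).
No charge is enclosed, so Gauss's law gives E·2πrL = 0 ⇒ E = 0.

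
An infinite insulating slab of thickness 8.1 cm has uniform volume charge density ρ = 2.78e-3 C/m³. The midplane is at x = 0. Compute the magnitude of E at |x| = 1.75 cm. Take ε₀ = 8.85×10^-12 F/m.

By symmetry E is perpendicular to the slab. A Gaussian pillbox from −1.75 cm to +1.75 cm (face area A) lies entirely within the slab.
Q_enc = ρ·(2x)·A and flux = 2EA, so 2EA = 2ρxA/ε₀ ⇒ E = |ρ|x/ε₀.
E = (2.78e-3)(0.0175)/(8.85×10^-12) = 5.50×10^6 N/C.

|E| ≈ 5.50e6 N/C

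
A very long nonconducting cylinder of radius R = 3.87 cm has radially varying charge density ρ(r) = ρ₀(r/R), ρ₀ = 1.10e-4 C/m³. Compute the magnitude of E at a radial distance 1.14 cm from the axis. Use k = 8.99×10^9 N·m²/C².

Coaxial Gaussian cylinder, radius r = 1.14 cm, length L (r < R).
Integrating ρ over the cross-section to radius r: λ_enc = (2πρ₀/R) ∫₀^r r'^2 dr' = 2πρ₀ r^3/(3·R) = 8.82e-9 C/m.
By Gauss's law (flux through the curved wall only), E·2πrL = λ_enc L/ε₀.
E = 2k|λ_enc|/r = 2(8.99×10^9)(8.82e-9)/(0.0114) = 1.39×10^4 N/C.

|E| = 1.39×10^4 N/C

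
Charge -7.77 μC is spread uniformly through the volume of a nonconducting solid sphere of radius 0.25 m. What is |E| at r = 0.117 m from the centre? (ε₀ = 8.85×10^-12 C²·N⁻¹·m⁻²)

E = 5.23×10^5 N/C

By spherical symmetry E is radial; choose a Gaussian sphere of radius r = 0.117 m (r < R).
Only the charge within r is enclosed: Q_enc = Q·(r/R)³ = (-7.77 μC)·(0.117 m/0.25 m)³ = -7.965e-7 C.
By Gauss's law, ∮E·dA = E·4πr² = Q_enc/ε₀.
E = |Q_enc|/(4πε₀r²) = (7.965e-7)/(4π·8.85×10^-12·(0.117)²) = 5.23×10^5 N/C.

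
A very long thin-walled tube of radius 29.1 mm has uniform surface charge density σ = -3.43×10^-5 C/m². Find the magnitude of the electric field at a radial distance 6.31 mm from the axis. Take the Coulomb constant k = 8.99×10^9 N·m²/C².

E = 0 (no enclosed charge)

Choose a coaxial cylinder of radius r = 6.31 mm (arbitrary length L) as the Gaussian surface (r < 29.1 mm, inside the shell).
All the surface charge lies outside this cylinder: Q_enc = 0, hence E = 0.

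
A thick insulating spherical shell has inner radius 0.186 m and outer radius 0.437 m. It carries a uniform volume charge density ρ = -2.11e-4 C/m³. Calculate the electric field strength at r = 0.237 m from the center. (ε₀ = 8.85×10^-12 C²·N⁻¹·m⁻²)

9.73×10^5 N/C

Take a concentric spherical Gaussian surface of radius r = 0.237 m (within the shell material, 0.186 m < r < 0.437 m).
Enclosed charge is the volume from a to r: Q_enc = (4π/3)ρ(r³ − a³) = -6.078e-6 C.
Since E is radial and uniform over the Gaussian sphere, Φ = E·4πr² = Q_enc/ε₀.
E = |Q_enc|/(4πε₀r²) = (6.078e-6)/(4π·8.85×10^-12·(0.237)²) = 9.73×10^5 N/C.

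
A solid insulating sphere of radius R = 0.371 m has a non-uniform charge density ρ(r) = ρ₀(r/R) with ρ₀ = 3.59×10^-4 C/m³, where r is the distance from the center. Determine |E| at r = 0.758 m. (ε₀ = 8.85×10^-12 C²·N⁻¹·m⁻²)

|E| ≈ 9.01×10^5 N/C

Take a concentric spherical Gaussian surface of radius r = 0.758 m (r > R, all charge enclosed).
Q_enc = 4π ∫₀^R ρ₀(r'/R)^1 r'² dr' = 4πρ₀R³/4 = 5.759e-5 C.
Since E is radial and uniform over the Gaussian sphere, Φ = E·4πr² = Q_enc/ε₀.
E = |Q_enc|/(4πε₀r²) = (5.759e-5)/(4π·8.85×10^-12·(0.758)²) = 9.01×10^5 N/C.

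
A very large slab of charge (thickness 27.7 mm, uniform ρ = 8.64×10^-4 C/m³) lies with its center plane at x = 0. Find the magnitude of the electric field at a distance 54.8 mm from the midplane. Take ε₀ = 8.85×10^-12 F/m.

The point |x| = 54.8 mm lies outside the slab (half-thickness 0.01385 m). A symmetric pillbox spanning the full slab encloses Q_enc = ρ·d·A.
Flux = 2EA ⇒ E = |ρ|d/(2ε₀), independent of distance outside.
E = (8.64×10^-4)(0.0277)/(2·8.85×10^-12) = 1.35×10^6 N/C.

E ≈ 1.35×10^6 N/C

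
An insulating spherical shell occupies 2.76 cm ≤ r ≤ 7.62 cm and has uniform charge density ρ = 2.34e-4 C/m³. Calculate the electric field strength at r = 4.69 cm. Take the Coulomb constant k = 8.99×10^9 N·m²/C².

|E| ≈ 3.29×10^5 N/C

By spherical symmetry E is radial; choose a Gaussian sphere of radius r = 4.69 cm (within the shell material, 2.76 cm < r < 7.62 cm).
Enclosed charge is the volume from a to r: Q_enc = (4π/3)ρ(r³ − a³) = 8.051e-8 C.
By Gauss's law, ∮E·dA = E·4πr² = Q_enc/ε₀.
E = k|Q_enc|/r² = (8.99×10^9)(8.051e-8)/(0.0469)² = 3.29×10^5 N/C.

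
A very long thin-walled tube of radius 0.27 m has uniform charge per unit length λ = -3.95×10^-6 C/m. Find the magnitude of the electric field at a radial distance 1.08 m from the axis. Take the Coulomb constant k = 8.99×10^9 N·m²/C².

Choose a coaxial cylinder of radius r = 1.08 m (arbitrary length L) as the Gaussian surface (r > 0.27 m).
The full line charge is enclosed: λ_enc = -3.95×10^-6 C/m.
Since E is radial and uniform over the curved surface, Φ = E·2πrL = Q_enc/ε₀ = λ_enc L/ε₀.
E = 2k|λ_enc|/r = 2(8.99×10^9)(3.95×10^-6)/(1.08) = 6.58×10^4 N/C.

|E| ≈ 6.58×10^4 V/m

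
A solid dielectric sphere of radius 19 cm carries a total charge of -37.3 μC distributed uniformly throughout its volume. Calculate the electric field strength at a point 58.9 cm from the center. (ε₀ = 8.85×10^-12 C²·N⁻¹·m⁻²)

Use a concentric Gaussian sphere at r = 58.9 cm (r > R, so the entire charge is enclosed).
Q_enc = -37.3 μC = -3.73e-5 C.
By Gauss's law, ∮E·dA = E·4πr² = Q_enc/ε₀.
E = |Q_enc|/(4πε₀r²) = (3.73e-5)/(4π·8.85×10^-12·(0.589)²) = 9.67e5 N/C.

E = 9.67×10^5 N/C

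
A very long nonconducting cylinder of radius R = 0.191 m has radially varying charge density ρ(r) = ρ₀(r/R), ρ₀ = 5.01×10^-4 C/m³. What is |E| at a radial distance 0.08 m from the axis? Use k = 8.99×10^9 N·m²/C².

|E| = 6.32×10^5 N/C

Choose a coaxial cylinder of radius r = 0.08 m (arbitrary length L) as the Gaussian surface (r < R).
λ_enc = ∫₀^r ρ(r')·2πr' dr' = (2πρ₀/R)·r^3/3 = 2.813×10^-6 C/m.
Applying ∮E·dA = Q_enc/ε₀ with the end caps contributing no flux:
E = 2k|λ_enc|/r = 2(8.99×10^9)(2.813×10^-6)/(0.08) = 6.32×10^5 N/C.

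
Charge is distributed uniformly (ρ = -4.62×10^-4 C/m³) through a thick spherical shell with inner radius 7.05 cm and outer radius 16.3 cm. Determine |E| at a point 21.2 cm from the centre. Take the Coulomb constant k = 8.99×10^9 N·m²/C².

Use a concentric Gaussian sphere at r = 21.2 cm (r > 16.3 cm, enclosing the whole shell).
Q_enc = ρ·(4π/3)(b³ − a³) = (-4.62×10^-4)·(4π/3)·((0.163)³ − (0.0705)³) = -7.703×10^-6 C.
Since E is radial and uniform over the Gaussian sphere, Φ = E·4πr² = Q_enc/ε₀.
E = k|Q_enc|/r² = (8.99×10^9)(7.703e-6)/(0.212)² = 1.54×10^6 N/C.

|E| ≈ 1.54e6 V/m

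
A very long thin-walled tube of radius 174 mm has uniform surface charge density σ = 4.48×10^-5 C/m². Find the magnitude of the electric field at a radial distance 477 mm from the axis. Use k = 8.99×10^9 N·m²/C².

By cylindrical symmetry E is radial; use a coaxial Gaussian cylinder of radius 477 mm and length L (r > 174 mm).
The whole shell is enclosed: λ_enc = σ·2πR = (4.48×10^-5)·2π·(0.174) = 4.898×10^-5 C/m.
Since E is radial and uniform over the curved surface, Φ = E·2πrL = Q_enc/ε₀ = λ_enc L/ε₀.
E = 2k|λ_enc|/r = 2(8.99×10^9)(4.898×10^-5)/(0.477) = 1.85e6 N/C.

|E| = 1.85×10^6 N/C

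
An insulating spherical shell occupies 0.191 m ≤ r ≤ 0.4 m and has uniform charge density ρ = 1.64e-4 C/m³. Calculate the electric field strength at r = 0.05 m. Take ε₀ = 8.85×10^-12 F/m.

E = 0

By spherical symmetry E is radial; choose a Gaussian sphere of radius r = 0.05 m (r < 0.191 m, inside the empty cavity).
No charge is enclosed, so by Gauss's law E·4πr² = 0 ⇒ E = 0.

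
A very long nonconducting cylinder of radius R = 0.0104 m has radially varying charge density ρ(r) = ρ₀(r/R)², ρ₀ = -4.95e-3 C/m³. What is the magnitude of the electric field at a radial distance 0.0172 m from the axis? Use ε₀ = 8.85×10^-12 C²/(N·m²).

E = 8.79×10^5 N/C

By cylindrical symmetry E is radial; use a coaxial Gaussian cylinder of radius 0.0172 m and length L (r > R, full charge per length enclosed).
λ_enc = 2π ∫₀^R ρ₀(r'/R)^2 r' dr' = 2πρ₀R²/4 = -8.41×10^-7 C/m.
By Gauss's law (flux through the curved wall only), E·2πrL = λ_enc L/ε₀.
E = |λ_enc|/(2πε₀r) = (8.41×10^-7)/(2π·8.85×10^-12·0.0172) = 8.79×10^5 N/C.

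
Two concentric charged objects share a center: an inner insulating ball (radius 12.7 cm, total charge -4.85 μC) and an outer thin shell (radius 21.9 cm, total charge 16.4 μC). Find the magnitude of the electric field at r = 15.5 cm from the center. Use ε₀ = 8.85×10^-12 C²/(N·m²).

Use a concentric Gaussian sphere at r = 15.5 cm (between the bodies, 12.7 cm < r < 21.9 cm).
Only the inner charge is enclosed; the outer shell contributes nothing inside itself. Q_enc = -4.85 μC = -4.85×10^-6 C.
Applying ∮E·dA = Q_enc/ε₀ with Φ = E(4πr²):
E = |Q_enc|/(4πε₀r²) = (4.85×10^-6)/(4π·8.85×10^-12·(0.155)²) = 1.82e6 N/C.

|E| ≈ 1.82×10^6 N/C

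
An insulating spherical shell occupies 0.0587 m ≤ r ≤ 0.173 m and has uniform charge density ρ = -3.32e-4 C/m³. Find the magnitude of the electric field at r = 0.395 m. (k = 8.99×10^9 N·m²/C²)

By spherical symmetry E is radial; choose a Gaussian sphere of radius r = 0.395 m (r > 0.173 m, enclosing the whole shell).
Q_enc = ρ·(4π/3)(b³ − a³) = (-3.32×10^-4)·(4π/3)·((0.173)³ − (0.0587)³) = -6.919e-6 C.
Gauss's law: E·4πr² = Q_enc/ε₀.
E = k|Q_enc|/r² = (8.99×10^9)(6.919×10^-6)/(0.395)² = 3.99e5 N/C.

E = 3.99×10^5 V/m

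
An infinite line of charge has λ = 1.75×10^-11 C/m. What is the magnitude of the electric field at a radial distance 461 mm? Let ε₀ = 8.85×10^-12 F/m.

Choose a coaxial cylinder of radius r = 461 mm (arbitrary length L) as the Gaussian surface.
Q_enc = λL, so λ_enc = 1.75e-11 C/m.
Since E is radial and uniform over the curved surface, Φ = E·2πrL = Q_enc/ε₀ = λ_enc L/ε₀.
E = |λ_enc|/(2πε₀r) = (1.75e-11)/(2π·8.85×10^-12·0.461) = 0.683 N/C.

E = 0.683 V/m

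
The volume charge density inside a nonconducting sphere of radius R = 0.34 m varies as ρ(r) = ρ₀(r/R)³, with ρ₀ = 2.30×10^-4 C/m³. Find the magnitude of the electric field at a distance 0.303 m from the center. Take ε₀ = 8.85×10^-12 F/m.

E ≈ 9.29e5 N/C

Use a concentric Gaussian sphere at r = 0.303 m (r < R).
Integrate the density: Q_enc = 4π ∫₀^r ρ₀(r'/R)^3 r'² dr' = 4πρ₀ r^6/(6·R³) = 9.484×10^-6 C.
Gauss's law: E·4πr² = Q_enc/ε₀.
E = |Q_enc|/(4πε₀r²) = (9.484×10^-6)/(4π·8.85×10^-12·(0.303)²) = 9.29×10^5 N/C.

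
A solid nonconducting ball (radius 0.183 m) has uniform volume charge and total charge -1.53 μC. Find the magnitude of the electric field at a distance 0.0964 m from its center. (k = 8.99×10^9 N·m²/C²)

Symmetry ⇒ E = E(r) r̂. Gaussian sphere of radius r = 0.0964 m (r < R).
For a uniform sphere the enclosed fraction is (r/R)³, so Q_enc = (-1.53 μC)(0.0964/0.183)³ = -2.237e-7 C.
Since E is radial and uniform over the Gaussian sphere, Φ = E·4πr² = Q_enc/ε₀.
E = k|Q_enc|/r² = (8.99×10^9)(2.237×10^-7)/(0.0964)² = 2.16e5 N/C.

2.16×10^5 N/C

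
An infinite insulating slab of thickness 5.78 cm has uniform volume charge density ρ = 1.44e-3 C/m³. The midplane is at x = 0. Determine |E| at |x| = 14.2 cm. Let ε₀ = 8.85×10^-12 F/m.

E = 4.70×10^6 N/C

The point |x| = 14.2 cm lies outside the slab (half-thickness 0.0289 m). A symmetric pillbox spanning the full slab encloses Q_enc = ρ·d·A.
Flux = 2EA ⇒ E = |ρ|d/(2ε₀), independent of distance outside.
E = (1.44e-3)(0.0578)/(2·8.85×10^-12) = 4.70e6 N/C.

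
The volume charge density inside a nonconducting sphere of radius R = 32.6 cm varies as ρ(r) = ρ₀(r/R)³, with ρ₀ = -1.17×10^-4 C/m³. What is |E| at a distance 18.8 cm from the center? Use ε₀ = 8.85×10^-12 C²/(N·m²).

Take a concentric spherical Gaussian surface of radius r = 18.8 cm (r < R).
Q_enc = ∫₀^r ρ(r')·4πr'² dr' = (4πρ₀/R³) ∫₀^r r'^5 dr' = 4πρ₀ r^6/(6·R³) = -3.123e-7 C.
Since E is radial and uniform over the Gaussian sphere, Φ = E·4πr² = Q_enc/ε₀.
E = |Q_enc|/(4πε₀r²) = (3.123e-7)/(4π·8.85×10^-12·(0.188)²) = 7.94×10^4 N/C.

7.94×10^4 N/C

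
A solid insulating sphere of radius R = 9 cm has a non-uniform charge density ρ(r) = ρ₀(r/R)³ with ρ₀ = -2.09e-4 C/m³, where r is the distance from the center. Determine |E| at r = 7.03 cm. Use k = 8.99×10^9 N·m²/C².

Take a concentric spherical Gaussian surface of radius r = 7.03 cm (r < R).
Q_enc = ∫₀^r ρ(r')·4πr'² dr' = (4πρ₀/R³) ∫₀^r r'^5 dr' = 4πρ₀ r^6/(6·R³) = -7.248×10^-8 C.
By Gauss's law, ∮E·dA = E·4πr² = Q_enc/ε₀.
E = k|Q_enc|/r² = (8.99×10^9)(7.248×10^-8)/(0.0703)² = 1.32e5 N/C.

|E| = 1.32×10^5 N/C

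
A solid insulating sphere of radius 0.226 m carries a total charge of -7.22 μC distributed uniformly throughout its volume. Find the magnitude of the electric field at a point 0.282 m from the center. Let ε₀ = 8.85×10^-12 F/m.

Use a concentric Gaussian sphere at r = 0.282 m (r > R, so the entire charge is enclosed).
Q_enc = -7.22 μC = -7.22×10^-6 C.
Since E is radial and uniform over the Gaussian sphere, Φ = E·4πr² = Q_enc/ε₀.
E = |Q_enc|/(4πε₀r²) = (7.22×10^-6)/(4π·8.85×10^-12·(0.282)²) = 8.16e5 N/C.

E = 8.16×10^5 V/m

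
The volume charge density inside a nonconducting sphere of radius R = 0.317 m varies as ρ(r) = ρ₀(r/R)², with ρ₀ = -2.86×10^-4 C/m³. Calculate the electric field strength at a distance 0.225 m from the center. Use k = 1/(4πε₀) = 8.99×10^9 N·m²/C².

Use a concentric Gaussian sphere at r = 0.225 m (r < R).
Integrate the density: Q_enc = 4π ∫₀^r ρ₀(r'/R)^2 r'² dr' = 4πρ₀ r^5/(5·R²) = -4.125×10^-6 C.
Gauss's law: E·4πr² = Q_enc/ε₀.
E = k|Q_enc|/r² = (8.99×10^9)(4.125e-6)/(0.225)² = 7.32×10^5 N/C.

7.32×10^5 V/m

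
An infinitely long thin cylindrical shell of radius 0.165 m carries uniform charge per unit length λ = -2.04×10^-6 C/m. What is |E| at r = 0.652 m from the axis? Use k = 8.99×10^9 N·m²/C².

E ≈ 5.63×10^4 N/C

By cylindrical symmetry E is radial; use a coaxial Gaussian cylinder of radius 0.652 m and length L (r > 0.165 m).
The full line charge is enclosed: λ_enc = -2.04e-6 C/m.
By Gauss's law (flux through the curved wall only), E·2πrL = λ_enc L/ε₀.
E = 2k|λ_enc|/r = 2(8.99×10^9)(2.04e-6)/(0.652) = 5.63×10^4 N/C.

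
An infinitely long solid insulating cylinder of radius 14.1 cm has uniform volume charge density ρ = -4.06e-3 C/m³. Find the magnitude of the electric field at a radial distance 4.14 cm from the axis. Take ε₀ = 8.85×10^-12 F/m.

Coaxial Gaussian cylinder, radius r = 4.14 cm, length L (r < R).
Enclosed charge per unit length: λ_enc = ρ·πr² = (-4.06×10^-3)π(0.0414)² = -2.186×10^-5 C/m.
Gauss's law: E·2πrL = λ_enc L/ε₀.
E = |λ_enc|/(2πε₀r) = (2.186e-5)/(2π·8.85×10^-12·0.0414) = 9.50e6 N/C.

E = 9.50×10^6 N/C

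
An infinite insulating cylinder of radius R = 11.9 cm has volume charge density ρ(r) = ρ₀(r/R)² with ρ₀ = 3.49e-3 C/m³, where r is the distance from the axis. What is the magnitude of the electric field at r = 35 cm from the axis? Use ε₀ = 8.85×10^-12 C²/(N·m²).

Choose a coaxial cylinder of radius r = 35 cm (arbitrary length L) as the Gaussian surface (r > R, full charge per length enclosed).
λ_enc = 2π ∫₀^R ρ₀(r'/R)^2 r' dr' = 2πρ₀R²/4 = 7.763×10^-5 C/m.
By Gauss's law (flux through the curved wall only), E·2πrL = λ_enc L/ε₀.
E = |λ_enc|/(2πε₀r) = (7.763e-5)/(2π·8.85×10^-12·0.35) = 3.99×10^6 N/C.

E = 3.99e6 V/m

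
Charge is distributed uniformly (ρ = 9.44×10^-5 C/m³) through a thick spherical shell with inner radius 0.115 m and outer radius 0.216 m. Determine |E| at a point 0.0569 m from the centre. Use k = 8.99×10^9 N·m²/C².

|E| = 0 N/C

Take a concentric spherical Gaussian surface of radius r = 0.0569 m (r < 0.115 m, inside the empty cavity).
Q_enc = 0 (all charge lies at larger r); Gauss's law gives E = 0.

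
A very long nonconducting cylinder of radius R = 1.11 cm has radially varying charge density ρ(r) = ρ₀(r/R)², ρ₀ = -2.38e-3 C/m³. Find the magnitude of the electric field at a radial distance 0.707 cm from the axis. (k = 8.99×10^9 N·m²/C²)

E = 1.93e5 N/C

Coaxial Gaussian cylinder, radius r = 0.707 cm, length L (r < R).
Integrating ρ over the cross-section to radius r: λ_enc = (2πρ₀/R²) ∫₀^r r'^3 dr' = 2πρ₀ r^4/(4·R²) = -7.581×10^-8 C/m.
Since E is radial and uniform over the curved surface, Φ = E·2πrL = Q_enc/ε₀ = λ_enc L/ε₀.
E = 2k|λ_enc|/r = 2(8.99×10^9)(7.581×10^-8)/(0.00707) = 1.93×10^5 N/C.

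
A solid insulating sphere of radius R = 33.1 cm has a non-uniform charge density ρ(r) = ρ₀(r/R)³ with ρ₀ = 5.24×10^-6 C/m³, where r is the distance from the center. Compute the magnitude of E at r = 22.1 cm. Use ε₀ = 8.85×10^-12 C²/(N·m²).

6.49e3 V/m

By spherical symmetry E is radial; choose a Gaussian sphere of radius r = 22.1 cm (r < R).
Q_enc = ∫₀^r ρ(r')·4πr'² dr' = (4πρ₀/R³) ∫₀^r r'^5 dr' = 4πρ₀ r^6/(6·R³) = 3.526e-8 C.
Applying ∮E·dA = Q_enc/ε₀ with Φ = E(4πr²):
E = |Q_enc|/(4πε₀r²) = (3.526×10^-8)/(4π·8.85×10^-12·(0.221)²) = 6.49×10^3 N/C.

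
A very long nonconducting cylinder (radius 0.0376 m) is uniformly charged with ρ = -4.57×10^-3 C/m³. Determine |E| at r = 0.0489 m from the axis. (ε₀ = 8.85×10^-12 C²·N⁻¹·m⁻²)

Coaxial Gaussian cylinder, radius r = 0.0489 m, length L (r > 0.0376 m, full cross-section enclosed).
λ_enc = ρ·πR² = (-4.57×10^-3)π(0.0376)² = -2.03×10^-5 C/m.
Since E is radial and uniform over the curved surface, Φ = E·2πrL = Q_enc/ε₀ = λ_enc L/ε₀.
E = |λ_enc|/(2πε₀r) = (2.03×10^-5)/(2π·8.85×10^-12·0.0489) = 7.46×10^6 N/C.

E ≈ 7.46×10^6 N/C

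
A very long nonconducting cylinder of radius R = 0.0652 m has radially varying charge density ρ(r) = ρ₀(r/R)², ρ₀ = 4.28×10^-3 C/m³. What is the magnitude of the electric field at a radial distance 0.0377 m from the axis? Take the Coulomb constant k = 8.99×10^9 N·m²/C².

Choose a coaxial cylinder of radius r = 0.0377 m (arbitrary length L) as the Gaussian surface (r < R).
Integrating ρ over the cross-section to radius r: λ_enc = (2πρ₀/R²) ∫₀^r r'^3 dr' = 2πρ₀ r^4/(4·R²) = 3.195×10^-6 C/m.
Applying ∮E·dA = Q_enc/ε₀ with the end caps contributing no flux:
E = 2k|λ_enc|/r = 2(8.99×10^9)(3.195×10^-6)/(0.0377) = 1.52e6 N/C.

E ≈ 1.52e6 N/C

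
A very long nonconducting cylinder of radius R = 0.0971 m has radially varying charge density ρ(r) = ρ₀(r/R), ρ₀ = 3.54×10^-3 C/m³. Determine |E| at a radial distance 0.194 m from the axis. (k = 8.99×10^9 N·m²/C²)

|E| ≈ 6.48×10^6 N/C

Coaxial Gaussian cylinder, radius r = 0.194 m, length L (r > R, full charge per length enclosed).
λ_enc = 2π ∫₀^R ρ₀(r'/R)^1 r' dr' = 2πρ₀R²/3 = 6.99×10^-5 C/m.
Gauss's law: E·2πrL = λ_enc L/ε₀.
E = 2k|λ_enc|/r = 2(8.99×10^9)(6.99e-5)/(0.194) = 6.48e6 N/C.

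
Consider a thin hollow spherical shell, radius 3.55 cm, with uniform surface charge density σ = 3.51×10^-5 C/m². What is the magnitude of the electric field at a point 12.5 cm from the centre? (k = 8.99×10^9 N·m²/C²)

By spherical symmetry E is radial; choose a Gaussian sphere of radius r = 12.5 cm (r > 3.55 cm).
The entire shell is enclosed: Q_enc = σ·4πR² = (3.51×10^-5)·4π·(0.0355)² = 5.559×10^-7 C.
Applying ∮E·dA = Q_enc/ε₀ with Φ = E(4πr²):
E = k|Q_enc|/r² = (8.99×10^9)(5.559e-7)/(0.125)² = 3.20×10^5 N/C.

3.20×10^5 V/m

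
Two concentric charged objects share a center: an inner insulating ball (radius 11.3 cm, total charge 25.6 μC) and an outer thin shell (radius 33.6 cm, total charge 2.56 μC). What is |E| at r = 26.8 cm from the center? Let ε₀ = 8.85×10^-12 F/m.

E ≈ 3.20×10^6 N/C

Take a concentric spherical Gaussian surface of radius r = 26.8 cm (between the bodies, 11.3 cm < r < 33.6 cm).
The shell at 33.6 cm lies outside the Gaussian surface, so Q_enc = 25.6 μC = 2.56×10^-5 C.
By Gauss's law, ∮E·dA = E·4πr² = Q_enc/ε₀.
E = |Q_enc|/(4πε₀r²) = (2.56×10^-5)/(4π·8.85×10^-12·(0.268)²) = 3.20×10^6 N/C.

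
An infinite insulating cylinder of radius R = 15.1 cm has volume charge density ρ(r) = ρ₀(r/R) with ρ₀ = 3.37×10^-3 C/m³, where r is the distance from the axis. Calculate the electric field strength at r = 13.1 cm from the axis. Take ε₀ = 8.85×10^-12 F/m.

E = 1.44×10^7 N/C

By cylindrical symmetry E is radial; use a coaxial Gaussian cylinder of radius 13.1 cm and length L (r < R).
Integrating ρ over the cross-section to radius r: λ_enc = (2πρ₀/R) ∫₀^r r'^2 dr' = 2πρ₀ r^3/(3·R) = 1.051e-4 C/m.
Applying ∮E·dA = Q_enc/ε₀ with the end caps contributing no flux:
E = |λ_enc|/(2πε₀r) = (1.051×10^-4)/(2π·8.85×10^-12·0.131) = 1.44×10^7 N/C.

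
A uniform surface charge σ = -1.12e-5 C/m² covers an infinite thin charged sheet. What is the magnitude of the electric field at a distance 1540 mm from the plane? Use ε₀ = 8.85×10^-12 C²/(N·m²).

|E| ≈ 6.33×10^5 V/m

By planar symmetry E is perpendicular to the sheet and uniform; use a Gaussian pillbox with flat faces of area A on each side of the sheet.
Flux Φ = 2EA and Q_enc = σA, so 2EA = σA/ε₀ ⇒ E = |σ|/(2ε₀), independent of distance.
E = |σ|/(2ε₀) = (1.12×10^-5)/(2·8.85×10^-12) = 6.33e5 N/C.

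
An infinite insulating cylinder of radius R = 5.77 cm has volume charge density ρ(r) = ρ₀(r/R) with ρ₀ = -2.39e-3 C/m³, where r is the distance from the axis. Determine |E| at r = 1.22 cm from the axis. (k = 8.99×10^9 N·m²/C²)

By cylindrical symmetry E is radial; use a coaxial Gaussian cylinder of radius 1.22 cm and length L (r < R).
λ_enc = ∫₀^r ρ(r')·2πr' dr' = (2πρ₀/R)·r^3/3 = -1.575e-7 C/m.
Since E is radial and uniform over the curved surface, Φ = E·2πrL = Q_enc/ε₀ = λ_enc L/ε₀.
E = 2k|λ_enc|/r = 2(8.99×10^9)(1.575e-7)/(0.0122) = 2.32×10^5 N/C.

|E| ≈ 2.32×10^5 N/C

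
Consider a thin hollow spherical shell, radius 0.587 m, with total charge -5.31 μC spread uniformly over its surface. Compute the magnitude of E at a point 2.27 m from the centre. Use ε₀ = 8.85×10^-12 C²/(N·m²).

Symmetry ⇒ E = E(r) r̂. Gaussian sphere of radius r = 2.27 m (r > 0.587 m).
The entire shell is enclosed: Q_enc = -5.31×10^-6 C.
Since E is radial and uniform over the Gaussian sphere, Φ = E·4πr² = Q_enc/ε₀.
E = |Q_enc|/(4πε₀r²) = (5.31e-6)/(4π·8.85×10^-12·(2.27)²) = 9.27e3 N/C.

|E| ≈ 9.27×10^3 N/C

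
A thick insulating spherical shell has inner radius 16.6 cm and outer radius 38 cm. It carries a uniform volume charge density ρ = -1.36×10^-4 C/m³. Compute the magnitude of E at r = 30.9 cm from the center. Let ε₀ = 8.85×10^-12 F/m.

|E| = 1.34×10^6 N/C

By spherical symmetry E is radial; choose a Gaussian sphere of radius r = 30.9 cm (within the shell material, 16.6 cm < r < 38 cm).
Enclosed charge is the volume from a to r: Q_enc = (4π/3)ρ(r³ − a³) = -1.42e-5 C.
Gauss's law: E·4πr² = Q_enc/ε₀.
E = |Q_enc|/(4πε₀r²) = (1.42×10^-5)/(4π·8.85×10^-12·(0.309)²) = 1.34×10^6 N/C.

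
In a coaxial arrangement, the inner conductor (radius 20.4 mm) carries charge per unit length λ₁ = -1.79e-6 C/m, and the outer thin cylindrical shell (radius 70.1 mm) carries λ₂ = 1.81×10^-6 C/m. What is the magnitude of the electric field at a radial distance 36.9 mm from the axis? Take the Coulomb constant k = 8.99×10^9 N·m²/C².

Choose a coaxial cylinder of radius r = 36.9 mm (arbitrary length L) as the Gaussian surface (between the conductors, 20.4 mm < r < 70.1 mm).
Only the inner wire is enclosed; the outer shell contributes nothing inside itself. λ_enc = λ₁ = -1.79×10^-6 C/m.
Gauss's law: E·2πrL = λ_enc L/ε₀.
E = 2k|λ_enc|/r = 2(8.99×10^9)(1.79e-6)/(0.0369) = 8.72×10^5 N/C.

|E| = 8.72×10^5 V/m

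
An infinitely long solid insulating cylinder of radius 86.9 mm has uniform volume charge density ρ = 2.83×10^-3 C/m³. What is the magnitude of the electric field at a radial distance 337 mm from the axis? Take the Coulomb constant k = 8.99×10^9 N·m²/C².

|E| ≈ 3.58×10^6 V/m

By cylindrical symmetry E is radial; use a coaxial Gaussian cylinder of radius 337 mm and length L (r > 86.9 mm, full cross-section enclosed).
λ_enc = ρ·πR² = (2.83×10^-3)π(0.0869)² = 6.714×10^-5 C/m.
By Gauss's law (flux through the curved wall only), E·2πrL = λ_enc L/ε₀.
E = 2k|λ_enc|/r = 2(8.99×10^9)(6.714×10^-5)/(0.337) = 3.58e6 N/C.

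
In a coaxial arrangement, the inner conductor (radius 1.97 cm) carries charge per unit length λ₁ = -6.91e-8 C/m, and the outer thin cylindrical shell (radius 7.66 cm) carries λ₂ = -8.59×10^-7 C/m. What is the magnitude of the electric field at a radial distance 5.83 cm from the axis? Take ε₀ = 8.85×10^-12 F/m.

2.13e4 V/m

Choose a coaxial cylinder of radius r = 5.83 cm (arbitrary length L) as the Gaussian surface (between the conductors, 1.97 cm < r < 7.66 cm).
Only the inner wire is enclosed; the outer shell contributes nothing inside itself. λ_enc = λ₁ = -6.91e-8 C/m.
Since E is radial and uniform over the curved surface, Φ = E·2πrL = Q_enc/ε₀ = λ_enc L/ε₀.
E = |λ_enc|/(2πε₀r) = (6.91×10^-8)/(2π·8.85×10^-12·0.0583) = 2.13×10^4 N/C.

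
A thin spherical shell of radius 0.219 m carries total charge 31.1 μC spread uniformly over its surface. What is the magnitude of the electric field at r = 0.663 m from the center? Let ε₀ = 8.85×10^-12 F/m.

Use a concentric Gaussian sphere at r = 0.663 m (r > 0.219 m).
The entire shell is enclosed: Q_enc = 3.11e-5 C.
Applying ∮E·dA = Q_enc/ε₀ with Φ = E(4πr²):
E = |Q_enc|/(4πε₀r²) = (3.11×10^-5)/(4π·8.85×10^-12·(0.663)²) = 6.36×10^5 N/C.

E = 6.36×10^5 N/C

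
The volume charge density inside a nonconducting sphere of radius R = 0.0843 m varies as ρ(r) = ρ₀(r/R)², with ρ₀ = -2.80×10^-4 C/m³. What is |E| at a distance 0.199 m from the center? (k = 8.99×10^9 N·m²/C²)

Take a concentric spherical Gaussian surface of radius r = 0.199 m (r > R, all charge enclosed).
Q_enc = 4π ∫₀^R ρ₀(r'/R)^2 r'² dr' = 4πρ₀R³/5 = -4.216e-7 C.
By Gauss's law, ∮E·dA = E·4πr² = Q_enc/ε₀.
E = k|Q_enc|/r² = (8.99×10^9)(4.216×10^-7)/(0.199)² = 9.57×10^4 N/C.

|E| = 9.57×10^4 N/C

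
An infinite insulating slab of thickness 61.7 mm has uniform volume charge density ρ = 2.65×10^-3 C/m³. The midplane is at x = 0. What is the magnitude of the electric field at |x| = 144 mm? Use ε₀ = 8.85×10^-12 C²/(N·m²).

|E| = 9.24e6 N/C

The point |x| = 144 mm lies outside the slab (half-thickness 0.03085 m). A symmetric pillbox spanning the full slab encloses Q_enc = ρ·d·A.
Flux = 2EA ⇒ E = |ρ|d/(2ε₀), independent of distance outside.
E = (2.65e-3)(0.0617)/(2·8.85×10^-12) = 9.24×10^6 N/C.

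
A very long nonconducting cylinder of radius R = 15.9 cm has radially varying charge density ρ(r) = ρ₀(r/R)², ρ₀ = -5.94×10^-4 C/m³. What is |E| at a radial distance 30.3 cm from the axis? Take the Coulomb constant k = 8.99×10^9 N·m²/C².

1.40e6 V/m

Take a coaxial cylindrical Gaussian surface of radius r = 30.3 cm and length L (r > R, full charge per length enclosed).
λ_enc = 2π ∫₀^R ρ₀(r'/R)^2 r' dr' = 2πρ₀R²/4 = -2.359×10^-5 C/m.
Applying ∮E·dA = Q_enc/ε₀ with the end caps contributing no flux:
E = 2k|λ_enc|/r = 2(8.99×10^9)(2.359e-5)/(0.303) = 1.40e6 N/C.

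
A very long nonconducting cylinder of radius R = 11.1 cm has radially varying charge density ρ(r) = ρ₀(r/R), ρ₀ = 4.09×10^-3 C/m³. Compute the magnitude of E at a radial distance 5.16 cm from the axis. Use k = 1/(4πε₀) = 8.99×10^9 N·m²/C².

Take a coaxial cylindrical Gaussian surface of radius r = 5.16 cm and length L (r < R).
Integrating ρ over the cross-section to radius r: λ_enc = (2πρ₀/R) ∫₀^r r'^2 dr' = 2πρ₀ r^3/(3·R) = 1.06×10^-5 C/m.
Gauss's law: E·2πrL = λ_enc L/ε₀.
E = 2k|λ_enc|/r = 2(8.99×10^9)(1.06×10^-5)/(0.0516) = 3.69e6 N/C.

|E| ≈ 3.69×10^6 N/C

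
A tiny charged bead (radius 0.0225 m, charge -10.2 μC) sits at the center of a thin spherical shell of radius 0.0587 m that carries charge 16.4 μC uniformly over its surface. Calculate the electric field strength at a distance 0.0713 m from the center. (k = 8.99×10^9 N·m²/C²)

1.10×10^7 V/m

By spherical symmetry E is radial; choose a Gaussian sphere of radius r = 0.0713 m (r > 0.0587 m, enclosing both).
Q_enc = (-10.2 μC) + (16.4 μC) = 6.20×10^-6 C.
Applying ∮E·dA = Q_enc/ε₀ with Φ = E(4πr²):
E = k|Q_enc|/r² = (8.99×10^9)(6.20×10^-6)/(0.0713)² = 1.10×10^7 N/C.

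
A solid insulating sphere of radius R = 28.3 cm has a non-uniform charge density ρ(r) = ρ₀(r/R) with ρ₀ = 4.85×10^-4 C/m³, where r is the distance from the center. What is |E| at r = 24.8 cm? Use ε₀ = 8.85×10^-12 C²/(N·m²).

E ≈ 2.98×10^6 V/m

Symmetry ⇒ E = E(r) r̂. Gaussian sphere of radius r = 24.8 cm (r < R).
Q_enc = ∫₀^r ρ(r')·4πr'² dr' = (4πρ₀/R) ∫₀^r r'^3 dr' = 4πρ₀ r^4/(4·R) = 2.037e-5 C.
Applying ∮E·dA = Q_enc/ε₀ with Φ = E(4πr²):
E = |Q_enc|/(4πε₀r²) = (2.037×10^-5)/(4π·8.85×10^-12·(0.248)²) = 2.98×10^6 N/C.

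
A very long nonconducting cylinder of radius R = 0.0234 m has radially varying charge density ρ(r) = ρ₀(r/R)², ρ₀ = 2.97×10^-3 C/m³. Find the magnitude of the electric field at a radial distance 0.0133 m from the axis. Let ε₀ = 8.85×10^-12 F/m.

3.60×10^5 N/C

Coaxial Gaussian cylinder, radius r = 0.0133 m, length L (r < R).
Integrating ρ over the cross-section to radius r: λ_enc = (2πρ₀/R²) ∫₀^r r'^3 dr' = 2πρ₀ r^4/(4·R²) = 2.666×10^-7 C/m.
Since E is radial and uniform over the curved surface, Φ = E·2πrL = Q_enc/ε₀ = λ_enc L/ε₀.
E = |λ_enc|/(2πε₀r) = (2.666×10^-7)/(2π·8.85×10^-12·0.0133) = 3.60×10^5 N/C.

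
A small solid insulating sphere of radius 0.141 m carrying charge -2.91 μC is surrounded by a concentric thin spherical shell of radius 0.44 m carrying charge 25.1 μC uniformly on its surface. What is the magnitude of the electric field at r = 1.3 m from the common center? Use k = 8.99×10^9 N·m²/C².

Symmetry ⇒ E = E(r) r̂. Gaussian sphere of radius r = 1.3 m (r > 0.44 m, enclosing both).
Q_enc = (-2.91 μC) + (25.1 μC) = 2.219e-5 C.
Since E is radial and uniform over the Gaussian sphere, Φ = E·4πr² = Q_enc/ε₀.
E = k|Q_enc|/r² = (8.99×10^9)(2.219×10^-5)/(1.3)² = 1.18×10^5 N/C.

E ≈ 1.18×10^5 V/m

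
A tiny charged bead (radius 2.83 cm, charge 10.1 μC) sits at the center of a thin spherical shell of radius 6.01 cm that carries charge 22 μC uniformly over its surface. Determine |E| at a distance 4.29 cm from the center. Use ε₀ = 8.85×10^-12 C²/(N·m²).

E ≈ 4.93e7 V/m

Take a concentric spherical Gaussian surface of radius r = 4.29 cm (between the bodies, 2.83 cm < r < 6.01 cm).
The shell at 6.01 cm lies outside the Gaussian surface, so Q_enc = 10.1 μC = 1.01×10^-5 C.
Applying ∮E·dA = Q_enc/ε₀ with Φ = E(4πr²):
E = |Q_enc|/(4πε₀r²) = (1.01e-5)/(4π·8.85×10^-12·(0.0429)²) = 4.93e7 N/C.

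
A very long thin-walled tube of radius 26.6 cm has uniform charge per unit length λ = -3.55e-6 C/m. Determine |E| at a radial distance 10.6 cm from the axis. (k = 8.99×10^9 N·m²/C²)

Choose a coaxial cylinder of radius r = 10.6 cm (arbitrary length L) as the Gaussian surface (r < 26.6 cm, inside the shell).
All the surface charge lies outside this cylinder: Q_enc = 0, hence E = 0.

E = 0 (no enclosed charge)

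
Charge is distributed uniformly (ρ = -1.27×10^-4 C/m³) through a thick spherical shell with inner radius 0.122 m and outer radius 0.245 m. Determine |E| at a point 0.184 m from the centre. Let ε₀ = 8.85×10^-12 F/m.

6.24×10^5 N/C

Symmetry ⇒ E = E(r) r̂. Gaussian sphere of radius r = 0.184 m (within the shell material, 0.122 m < r < 0.245 m).
Enclosed charge is the volume from a to r: Q_enc = (4π/3)ρ(r³ − a³) = -2.348×10^-6 C.
Gauss's law: E·4πr² = Q_enc/ε₀.
E = |Q_enc|/(4πε₀r²) = (2.348×10^-6)/(4π·8.85×10^-12·(0.184)²) = 6.24×10^5 N/C.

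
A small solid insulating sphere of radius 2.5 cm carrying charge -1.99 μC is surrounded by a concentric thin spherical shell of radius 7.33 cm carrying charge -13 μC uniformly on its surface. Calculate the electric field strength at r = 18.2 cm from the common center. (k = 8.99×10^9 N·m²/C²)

4.07e6 V/m

Use a concentric Gaussian sphere at r = 18.2 cm (r > 7.33 cm, enclosing both).
Q_enc = (-1.99 μC) + (-13 μC) = -1.499×10^-5 C.
Since E is radial and uniform over the Gaussian sphere, Φ = E·4πr² = Q_enc/ε₀.
E = k|Q_enc|/r² = (8.99×10^9)(1.499×10^-5)/(0.182)² = 4.07e6 N/C.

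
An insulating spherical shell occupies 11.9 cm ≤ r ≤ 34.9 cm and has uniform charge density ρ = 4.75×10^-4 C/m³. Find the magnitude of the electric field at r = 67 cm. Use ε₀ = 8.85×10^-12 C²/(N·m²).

By spherical symmetry E is radial; choose a Gaussian sphere of radius r = 67 cm (r > 34.9 cm, enclosing the whole shell).
Q_enc = ρ·(4π/3)(b³ − a³) = (4.75×10^-4)·(4π/3)·((0.349)³ − (0.119)³) = 8.123×10^-5 C.
Applying ∮E·dA = Q_enc/ε₀ with Φ = E(4πr²):
E = |Q_enc|/(4πε₀r²) = (8.123×10^-5)/(4π·8.85×10^-12·(0.67)²) = 1.63e6 N/C.

|E| = 1.63×10^6 V/m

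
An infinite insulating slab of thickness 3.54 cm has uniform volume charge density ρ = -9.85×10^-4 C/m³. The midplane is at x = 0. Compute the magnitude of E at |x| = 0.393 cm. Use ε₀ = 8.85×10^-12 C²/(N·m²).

4.37×10^5 N/C

By symmetry E is perpendicular to the slab. A Gaussian pillbox from −0.393 cm to +0.393 cm (face area A) lies entirely within the slab.
Q_enc = ρ·(2x)·A and flux = 2EA, so 2EA = 2ρxA/ε₀ ⇒ E = |ρ|x/ε₀.
E = (9.85×10^-4)(0.00393)/(8.85×10^-12) = 4.37×10^5 N/C.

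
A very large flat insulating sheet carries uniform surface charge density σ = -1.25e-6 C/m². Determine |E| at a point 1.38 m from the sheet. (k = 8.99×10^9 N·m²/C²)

E ≈ 7.06e4 V/m

The symmetry is planar: E is normal to the sheet and the same magnitude on both sides. Take a pillbox straddling the sheet with end-cap area A.
Flux Φ = 2EA and Q_enc = σA, so 2EA = σA/ε₀ ⇒ E = |σ|/(2ε₀), independent of distance.
E = 2πk|σ| = 2π(8.99×10^9)(1.25×10^-6) = 7.06×10^4 N/C.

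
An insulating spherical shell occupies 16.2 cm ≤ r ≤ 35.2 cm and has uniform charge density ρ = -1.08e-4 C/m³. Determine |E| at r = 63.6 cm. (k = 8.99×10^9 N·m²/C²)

Use a concentric Gaussian sphere at r = 63.6 cm (r > 35.2 cm, enclosing the whole shell).
Q_enc = ρ·(4π/3)(b³ − a³) = (-1.08×10^-4)·(4π/3)·((0.352)³ − (0.162)³) = -1.781×10^-5 C.
By Gauss's law, ∮E·dA = E·4πr² = Q_enc/ε₀.
E = k|Q_enc|/r² = (8.99×10^9)(1.781e-5)/(0.636)² = 3.96×10^5 N/C.

E = 3.96e5 N/C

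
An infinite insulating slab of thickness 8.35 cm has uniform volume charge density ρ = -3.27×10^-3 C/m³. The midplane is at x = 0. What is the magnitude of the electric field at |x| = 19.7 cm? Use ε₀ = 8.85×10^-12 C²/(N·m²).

1.54×10^7 N/C

The point |x| = 19.7 cm lies outside the slab (half-thickness 0.04175 m). A symmetric pillbox spanning the full slab encloses Q_enc = ρ·d·A.
Flux = 2EA ⇒ E = |ρ|d/(2ε₀), independent of distance outside.
E = (3.27×10^-3)(0.0835)/(2·8.85×10^-12) = 1.54e7 N/C.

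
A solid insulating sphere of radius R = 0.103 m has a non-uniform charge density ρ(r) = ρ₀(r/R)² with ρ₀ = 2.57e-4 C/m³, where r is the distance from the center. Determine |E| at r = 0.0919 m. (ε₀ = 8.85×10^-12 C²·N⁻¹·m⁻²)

Symmetry ⇒ E = E(r) r̂. Gaussian sphere of radius r = 0.0919 m (r < R).
Integrate the density: Q_enc = 4π ∫₀^r ρ₀(r'/R)^2 r'² dr' = 4πρ₀ r^5/(5·R²) = 3.991e-7 C.
Gauss's law: E·4πr² = Q_enc/ε₀.
E = |Q_enc|/(4πε₀r²) = (3.991e-7)/(4π·8.85×10^-12·(0.0919)²) = 4.25×10^5 N/C.

|E| = 4.25e5 V/m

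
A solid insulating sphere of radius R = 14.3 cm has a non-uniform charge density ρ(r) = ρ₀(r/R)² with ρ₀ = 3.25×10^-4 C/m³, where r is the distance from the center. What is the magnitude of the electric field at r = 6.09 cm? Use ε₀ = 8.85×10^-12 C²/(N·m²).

Symmetry ⇒ E = E(r) r̂. Gaussian sphere of radius r = 6.09 cm (r < R).
Integrate the density: Q_enc = 4π ∫₀^r ρ₀(r'/R)^2 r'² dr' = 4πρ₀ r^5/(5·R²) = 3.346×10^-8 C.
Gauss's law: E·4πr² = Q_enc/ε₀.
E = |Q_enc|/(4πε₀r²) = (3.346e-8)/(4π·8.85×10^-12·(0.0609)²) = 8.11e4 N/C.

8.11×10^4 N/C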